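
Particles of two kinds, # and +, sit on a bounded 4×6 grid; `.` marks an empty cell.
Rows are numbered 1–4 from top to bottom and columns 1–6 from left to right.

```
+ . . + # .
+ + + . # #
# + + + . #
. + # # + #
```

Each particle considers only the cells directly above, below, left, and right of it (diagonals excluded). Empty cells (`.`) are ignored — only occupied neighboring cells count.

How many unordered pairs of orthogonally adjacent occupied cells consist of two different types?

Scan each occupied cell's neighbors to the right and below so each pair is counted once.
Row 1: +(1,1)–+(2,1)= +(1,4)–#(1,5)≠ #(1,5)–#(2,5)=  → 1/3 unlike.
Row 2: +(2,1)–+(2,2)= +(2,1)–#(3,1)≠ +(2,2)–+(2,3)= +(2,2)–+(3,2)= +(2,3)–+(3,3)= #(2,5)–#(2,6)= #(2,6)–#(3,6)=  → 1/7 unlike.
Row 3: #(3,1)–+(3,2)≠ +(3,2)–+(3,3)= +(3,2)–+(4,2)= +(3,3)–+(3,4)= +(3,3)–#(4,3)≠ +(3,4)–#(4,4)≠ #(3,6)–#(4,6)=  → 3/7 unlike.
Row 4: +(4,2)–#(4,3)≠ #(4,3)–#(4,4)= #(4,4)–+(4,5)≠ +(4,5)–#(4,6)≠  → 3/4 unlike.
Total adjacent occupied pairs: 21; unlike-type pairs: 8.

8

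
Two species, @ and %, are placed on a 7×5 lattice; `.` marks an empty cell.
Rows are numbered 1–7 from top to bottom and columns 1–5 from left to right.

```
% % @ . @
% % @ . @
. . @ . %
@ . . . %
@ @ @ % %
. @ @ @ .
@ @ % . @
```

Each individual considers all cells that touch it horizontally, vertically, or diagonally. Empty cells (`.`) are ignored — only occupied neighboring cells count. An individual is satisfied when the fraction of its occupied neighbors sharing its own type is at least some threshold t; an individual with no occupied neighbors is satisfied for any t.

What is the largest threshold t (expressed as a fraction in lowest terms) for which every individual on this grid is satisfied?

0/1

(1,1)% 3/3
(1,2)% 3/5
(1,3)@ 1/3
(1,5)@ 1/1
(2,1)% 3/3
(2,2)% 3/6
(2,3)@ 2/4
(2,5)@ 1/2
(3,3)@ 1/2
(3,5)% 1/2
(4,1)@ 2/2
(4,5)% 3/3
(5,1)@ 3/3
(5,2)@ 5/5
(5,3)@ 4/5
(5,4)% 2/5
(5,5)% 2/3
(6,2)@ 6/7
(6,3)@ 5/7
(6,4)@ 3/6
(7,1)@ 2/2
(7,2)@ 3/4
(7,3)% 0/4
(7,5)@ 1/1
The smallest same-type fraction is 0/4 at (7,3), which reduces to 0/1. Any threshold above that leaves this individual unsatisfied.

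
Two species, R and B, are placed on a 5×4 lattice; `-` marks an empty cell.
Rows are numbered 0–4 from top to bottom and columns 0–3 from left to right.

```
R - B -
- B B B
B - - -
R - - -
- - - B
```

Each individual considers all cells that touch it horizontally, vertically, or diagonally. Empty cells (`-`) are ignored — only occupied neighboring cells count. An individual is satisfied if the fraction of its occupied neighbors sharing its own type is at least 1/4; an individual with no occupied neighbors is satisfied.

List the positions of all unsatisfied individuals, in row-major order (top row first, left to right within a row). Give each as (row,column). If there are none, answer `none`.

(0,0), (3,0)

Row 0: (0,0)R 0/1 ✗ · (0,2)B 3/3 ✓
Row 1: (1,1)B 3/4 ✓ · (1,2)B 3/3 ✓ · (1,3)B 2/2 ✓
Row 2: (2,0)B 1/2 ✓
Row 3: (3,0)R 0/1 ✗
Row 4: (4,3)B 0/0 ✓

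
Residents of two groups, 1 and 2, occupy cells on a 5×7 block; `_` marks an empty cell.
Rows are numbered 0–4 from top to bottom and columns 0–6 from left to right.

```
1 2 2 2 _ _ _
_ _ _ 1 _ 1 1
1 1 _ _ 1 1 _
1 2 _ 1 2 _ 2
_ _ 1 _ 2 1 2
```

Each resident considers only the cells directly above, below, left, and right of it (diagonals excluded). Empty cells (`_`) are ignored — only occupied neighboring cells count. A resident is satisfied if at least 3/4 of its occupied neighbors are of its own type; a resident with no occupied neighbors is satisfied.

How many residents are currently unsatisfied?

(0,0)1 0/1 ✗
(0,1)2 1/2 ✗
(0,2)2 2/2 ✓
(0,3)2 1/2 ✗
(1,3)1 0/1 ✗
(1,5)1 2/2 ✓
(1,6)1 1/1 ✓
(2,0)1 2/2 ✓
(2,1)1 1/2 ✗
(2,4)1 1/2 ✗
(2,5)1 2/2 ✓
(3,0)1 1/2 ✗
(3,1)2 0/2 ✗
(3,3)1 0/1 ✗
(3,4)2 1/3 ✗
(3,6)2 1/1 ✓
(4,2)1 0/0 ✓
(4,4)2 1/2 ✗
(4,5)1 0/2 ✗
(4,6)2 1/2 ✗
Unsatisfied: (0,0), (0,1), (0,3), (1,3), (2,1), (2,4), (3,0), (3,1), (3,3), (3,4), (4,4), (4,5), (4,6) — 13 in total.

13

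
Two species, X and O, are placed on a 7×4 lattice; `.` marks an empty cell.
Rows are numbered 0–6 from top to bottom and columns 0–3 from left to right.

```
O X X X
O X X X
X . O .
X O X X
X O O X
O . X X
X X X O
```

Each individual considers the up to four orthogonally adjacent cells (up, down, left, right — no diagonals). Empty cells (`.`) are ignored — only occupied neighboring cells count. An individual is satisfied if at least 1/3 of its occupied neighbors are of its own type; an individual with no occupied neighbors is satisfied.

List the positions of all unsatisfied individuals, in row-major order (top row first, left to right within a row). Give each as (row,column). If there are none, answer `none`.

(2,2), (3,2), (4,2), (5,0), (6,3)

(0,0)O 1/2 satisfied
(0,1)X 2/3 satisfied
(0,2)X 3/3 satisfied
(0,3)X 2/2 satisfied
(1,0)O 1/3 satisfied
(1,1)X 2/3 satisfied
(1,2)X 3/4 satisfied
(1,3)X 2/2 satisfied
(2,0)X 1/2 satisfied
(2,2)O 0/2 not
(3,0)X 2/3 satisfied
(3,1)O 1/3 satisfied
(3,2)X 1/4 not
(3,3)X 2/2 satisfied
(4,0)X 1/3 satisfied
(4,1)O 2/3 satisfied
(4,2)O 1/4 not
(4,3)X 2/3 satisfied
(5,0)O 0/2 not
(5,2)X 2/3 satisfied
(5,3)X 2/3 satisfied
(6,0)X 1/2 satisfied
(6,1)X 2/2 satisfied
(6,2)X 2/3 satisfied
(6,3)O 0/2 not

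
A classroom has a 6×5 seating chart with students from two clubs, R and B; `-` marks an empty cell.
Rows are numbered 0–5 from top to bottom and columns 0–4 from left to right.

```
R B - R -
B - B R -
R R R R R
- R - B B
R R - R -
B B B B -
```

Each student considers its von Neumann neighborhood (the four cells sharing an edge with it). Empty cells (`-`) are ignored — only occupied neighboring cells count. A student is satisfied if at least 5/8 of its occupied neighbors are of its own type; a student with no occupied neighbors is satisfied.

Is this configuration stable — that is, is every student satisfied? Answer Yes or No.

No

(0,0)R 0/2 unhappy
(0,1)B 0/1 unhappy
(0,3)R 1/1 ok
(1,0)B 0/2 unhappy
(1,2)B 0/2 unhappy
(1,3)R 2/3 ok
(2,0)R 1/2 unhappy
(2,1)R 3/3 ok
(2,2)R 2/3 ok
(2,3)R 3/4 ok
(2,4)R 1/2 unhappy
(3,1)R 2/2 ok
(3,3)B 1/3 unhappy
(3,4)B 1/2 unhappy
(4,0)R 1/2 unhappy
(4,1)R 2/3 ok
(4,3)R 0/2 unhappy
(5,0)B 1/2 unhappy
(5,1)B 2/3 ok
(5,2)B 2/2 ok
(5,3)B 1/2 unhappy
For instance (0,0) has only 0/2 same-type neighbors, below 5/8.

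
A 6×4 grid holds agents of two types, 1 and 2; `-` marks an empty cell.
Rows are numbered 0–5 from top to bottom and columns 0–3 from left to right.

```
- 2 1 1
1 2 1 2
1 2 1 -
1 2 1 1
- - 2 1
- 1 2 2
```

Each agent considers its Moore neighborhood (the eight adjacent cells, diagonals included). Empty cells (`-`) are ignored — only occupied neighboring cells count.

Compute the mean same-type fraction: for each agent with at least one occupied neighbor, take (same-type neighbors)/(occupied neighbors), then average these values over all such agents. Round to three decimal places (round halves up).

0.383

Row 0: (0,1)2 1/4 · (0,2)1 2/5 · (0,3)1 2/3
Row 1: (1,0)1 1/4 · (1,1)2 2/7 · (1,2)1 3/7 · (1,3)2 0/4
Row 2: (2,0)1 2/5 · (2,1)2 2/8 · (2,2)1 3/7
Row 3: (3,0)1 1/3 · (3,1)2 2/6 · (3,2)1 3/6 · (3,3)1 3/4
Row 4: (4,2)2 3/7 · (4,3)1 2/5
Row 5: (5,1)1 0/2 · (5,2)2 2/4 · (5,3)2 2/3
Sum over 19 agents: 1/4 + 2/5 + 2/3 + 1/4 + 2/7 + 3/7 + 0/4 + 2/5 + 2/8 + 3/7 + 1/3 + 2/6 + 3/6 + 3/4 + 3/7 + 2/5 + 0/2 + 2/4 + 2/3 = 509/70; mean = 509/70 ÷ 19 = 509/1330 = 0.382706… → 0.383.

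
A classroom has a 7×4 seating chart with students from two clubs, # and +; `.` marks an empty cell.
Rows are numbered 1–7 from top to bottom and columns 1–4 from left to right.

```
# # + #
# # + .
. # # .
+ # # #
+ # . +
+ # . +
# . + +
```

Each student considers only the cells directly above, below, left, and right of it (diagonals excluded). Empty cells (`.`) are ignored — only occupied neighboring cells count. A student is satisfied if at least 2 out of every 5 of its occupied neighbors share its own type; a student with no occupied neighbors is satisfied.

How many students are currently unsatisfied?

(1,1)# 2/2 ok
(1,2)# 2/3 ok
(1,3)+ 1/3 unhappy
(1,4)# 0/1 unhappy
(2,1)# 2/2 ok
(2,2)# 3/4 ok
(2,3)+ 1/3 unhappy
(3,2)# 3/3 ok
(3,3)# 2/3 ok
(4,1)+ 1/2 ok
(4,2)# 3/4 ok
(4,3)# 3/3 ok
(4,4)# 1/2 ok
(5,1)+ 2/3 ok
(5,2)# 2/3 ok
(5,4)+ 1/2 ok
(6,1)+ 1/3 unhappy
(6,2)# 1/2 ok
(6,4)+ 2/2 ok
(7,1)# 0/1 unhappy
(7,3)+ 1/1 ok
(7,4)+ 2/2 ok
Unsatisfied: (1,3), (1,4), (2,3), (6,1), (7,1) — 5 in total.

5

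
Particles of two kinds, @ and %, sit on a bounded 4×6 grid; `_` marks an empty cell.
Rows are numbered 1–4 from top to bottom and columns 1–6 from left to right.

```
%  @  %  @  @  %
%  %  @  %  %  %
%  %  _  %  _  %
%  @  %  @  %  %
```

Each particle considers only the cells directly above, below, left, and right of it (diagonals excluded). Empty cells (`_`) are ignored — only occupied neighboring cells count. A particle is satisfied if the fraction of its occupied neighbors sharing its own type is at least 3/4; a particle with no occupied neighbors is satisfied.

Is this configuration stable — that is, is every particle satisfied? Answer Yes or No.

(1,1)% 1/2 not
(1,2)@ 0/3 not
(1,3)% 0/3 not
(1,4)@ 1/3 not
(1,5)@ 1/3 not
(1,6)% 1/2 not
(2,1)% 3/3 satisfied
(2,2)% 2/4 not
(2,3)@ 0/3 not
(2,4)% 2/4 not
(2,5)% 2/3 not
(2,6)% 3/3 satisfied
(3,1)% 3/3 satisfied
(3,2)% 2/3 not
(3,4)% 1/2 not
(3,6)% 2/2 satisfied
(4,1)% 1/2 not
(4,2)@ 0/3 not
(4,3)% 0/2 not
(4,4)@ 0/3 not
(4,5)% 1/2 not
(4,6)% 2/2 satisfied
For instance (1,1) has only 1/2 same-type neighbors, below 3/4.

No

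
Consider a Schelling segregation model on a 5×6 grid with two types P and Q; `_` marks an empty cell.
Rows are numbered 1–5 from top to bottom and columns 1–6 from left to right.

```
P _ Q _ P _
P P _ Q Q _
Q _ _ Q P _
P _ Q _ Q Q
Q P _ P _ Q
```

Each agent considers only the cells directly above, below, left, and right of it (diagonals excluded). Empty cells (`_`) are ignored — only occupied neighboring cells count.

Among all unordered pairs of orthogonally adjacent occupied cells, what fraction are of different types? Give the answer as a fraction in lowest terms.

Scan each occupied cell's neighbors to the right and below so each pair is counted once.
From row 1: 1 unlike of 2 pairs (running 1/2).
From row 2: 2 unlike of 5 pairs (running 3/7).
From row 3: 3 unlike of 3 pairs (running 6/10).
From row 4: 1 unlike of 3 pairs (running 7/13).
From row 5: 1 unlike of 1 pairs (running 8/14).
Total adjacent occupied pairs: 14; unlike-type pairs: 8.
8/14 reduces to 4/7.

4/7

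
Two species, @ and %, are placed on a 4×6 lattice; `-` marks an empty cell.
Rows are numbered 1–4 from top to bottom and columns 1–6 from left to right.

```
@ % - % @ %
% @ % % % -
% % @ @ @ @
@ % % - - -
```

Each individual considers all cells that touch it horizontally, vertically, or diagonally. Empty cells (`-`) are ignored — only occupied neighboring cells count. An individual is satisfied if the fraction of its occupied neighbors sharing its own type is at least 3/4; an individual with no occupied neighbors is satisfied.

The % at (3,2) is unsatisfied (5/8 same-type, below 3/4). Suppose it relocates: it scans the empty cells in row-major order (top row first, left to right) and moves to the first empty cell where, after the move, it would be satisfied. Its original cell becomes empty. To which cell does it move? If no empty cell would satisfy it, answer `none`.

Vacating (3,2). Empty cells in order:
  (1,3): 4/5 same-type → satisfied — stop here.

(1,3)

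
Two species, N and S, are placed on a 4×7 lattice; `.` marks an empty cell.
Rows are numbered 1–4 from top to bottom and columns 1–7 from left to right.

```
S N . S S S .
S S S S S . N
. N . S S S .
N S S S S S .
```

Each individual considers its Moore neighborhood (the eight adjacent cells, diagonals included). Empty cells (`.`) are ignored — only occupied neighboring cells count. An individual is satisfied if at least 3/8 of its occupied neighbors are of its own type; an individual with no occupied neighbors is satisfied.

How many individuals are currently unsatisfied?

4

(1,1)S 2/3 ✓
(1,2)N 0/4 ✗
(1,4)S 4/4 ✓
(1,5)S 4/4 ✓
(1,6)S 2/3 ✓
(2,1)S 2/4 ✓
(2,2)S 3/5 ✓
(2,3)S 4/6 ✓
(2,4)S 6/6 ✓
(2,5)S 7/7 ✓
(2,7)N 0/2 ✗
(3,2)N 1/6 ✗
(3,4)S 7/7 ✓
(3,5)S 7/7 ✓
(3,6)S 4/5 ✓
(4,1)N 1/2 ✓
(4,2)S 1/3 ✗
(4,3)S 3/4 ✓
(4,4)S 4/4 ✓
(4,5)S 5/5 ✓
(4,6)S 3/3 ✓
Unsatisfied: (1,2), (2,7), (3,2), (4,2) — 4 in total.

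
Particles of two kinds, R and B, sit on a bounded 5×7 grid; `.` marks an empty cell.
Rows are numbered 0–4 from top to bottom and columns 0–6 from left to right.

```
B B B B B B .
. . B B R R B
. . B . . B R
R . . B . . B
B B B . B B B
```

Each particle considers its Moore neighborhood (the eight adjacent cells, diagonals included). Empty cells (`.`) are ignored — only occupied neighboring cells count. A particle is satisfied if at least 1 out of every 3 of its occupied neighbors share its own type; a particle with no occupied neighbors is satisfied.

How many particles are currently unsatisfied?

(0,0)B 1/1 ✓
(0,1)B 3/3 ✓
(0,2)B 4/4 ✓
(0,3)B 4/5 ✓
(0,4)B 3/5 ✓
(0,5)B 2/4 ✓
(1,2)B 5/5 ✓
(1,3)B 5/6 ✓
(1,4)R 1/6 ✗
(1,5)R 2/6 ✓
(1,6)B 2/4 ✓
(2,2)B 3/3 ✓
(2,5)B 2/5 ✓
(2,6)R 1/4 ✗
(3,0)R 0/2 ✗
(3,3)B 3/3 ✓
(3,6)B 3/4 ✓
(4,0)B 1/2 ✓
(4,1)B 2/3 ✓
(4,2)B 2/2 ✓
(4,4)B 2/2 ✓
(4,5)B 3/3 ✓
(4,6)B 2/2 ✓
Unsatisfied: (1,4), (2,6), (3,0) — 3 in total.

3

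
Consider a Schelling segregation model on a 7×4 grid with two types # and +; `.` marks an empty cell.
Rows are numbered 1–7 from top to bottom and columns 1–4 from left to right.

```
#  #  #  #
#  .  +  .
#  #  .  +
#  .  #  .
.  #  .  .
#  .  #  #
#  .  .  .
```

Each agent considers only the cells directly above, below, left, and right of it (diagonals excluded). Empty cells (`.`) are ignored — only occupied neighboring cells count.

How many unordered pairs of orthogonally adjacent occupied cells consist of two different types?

Scan each occupied cell's neighbors to the right and below so each pair is counted once.
Row 1: #(1,1)–#(1,2)= #(1,1)–#(2,1)= #(1,2)–#(1,3)= #(1,3)–#(1,4)= #(1,3)–+(2,3)≠  → 1/5 unlike.
Row 2: #(2,1)–#(3,1)=  → 0/1 unlike.
Row 3: #(3,1)–#(3,2)= #(3,1)–#(4,1)=  → 0/2 unlike.
Row 6: #(6,1)–#(7,1)= #(6,3)–#(6,4)=  → 0/2 unlike.
Total adjacent occupied pairs: 10; unlike-type pairs: 1.

1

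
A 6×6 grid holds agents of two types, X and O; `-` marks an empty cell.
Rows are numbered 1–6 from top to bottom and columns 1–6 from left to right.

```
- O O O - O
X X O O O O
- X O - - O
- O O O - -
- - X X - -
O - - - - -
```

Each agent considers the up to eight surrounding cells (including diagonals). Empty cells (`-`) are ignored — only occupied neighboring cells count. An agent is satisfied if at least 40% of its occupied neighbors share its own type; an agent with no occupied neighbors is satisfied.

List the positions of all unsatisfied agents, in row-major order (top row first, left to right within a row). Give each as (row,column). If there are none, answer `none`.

(2,2), (3,2), (5,3), (5,4)

Row 1: (1,2)O 2/4 ✓ · (1,3)O 4/5 ✓ · (1,4)O 4/4 ✓ · (1,6)O 2/2 ✓
Row 2: (2,1)X 2/3 ✓ · (2,2)X 2/6 ✗ · (2,3)O 5/7 ✓ · (2,4)O 5/5 ✓ · (2,5)O 5/5 ✓ · (2,6)O 3/3 ✓
Row 3: (3,2)X 2/6 ✗ · (3,3)O 5/7 ✓ · (3,6)O 2/2 ✓
Row 4: (4,2)O 2/4 ✓ · (4,3)O 3/6 ✓ · (4,4)O 2/4 ✓
Row 5: (5,3)X 1/4 ✗ · (5,4)X 1/3 ✗
Row 6: (6,1)O 0/0 ✓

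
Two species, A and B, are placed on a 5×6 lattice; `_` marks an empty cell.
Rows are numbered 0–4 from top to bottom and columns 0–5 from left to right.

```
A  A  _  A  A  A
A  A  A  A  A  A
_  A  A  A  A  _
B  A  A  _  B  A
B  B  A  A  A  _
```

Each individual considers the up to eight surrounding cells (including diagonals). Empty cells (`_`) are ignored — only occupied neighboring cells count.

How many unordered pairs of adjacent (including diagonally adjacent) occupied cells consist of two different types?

11

Scan each occupied cell's neighbors to the right and below (and the two forward diagonals) so each pair is counted once.
From row 0: 0 unlike of 16 pairs (running 0/16).
From row 1: 0 unlike of 17 pairs (running 0/33).
From row 2: 3 unlike of 12 pairs (running 3/45).
From row 3: 7 unlike of 14 pairs (running 10/59).
From row 4: 1 unlike of 4 pairs (running 11/63).
Total adjacent occupied pairs: 63; unlike-type pairs: 11.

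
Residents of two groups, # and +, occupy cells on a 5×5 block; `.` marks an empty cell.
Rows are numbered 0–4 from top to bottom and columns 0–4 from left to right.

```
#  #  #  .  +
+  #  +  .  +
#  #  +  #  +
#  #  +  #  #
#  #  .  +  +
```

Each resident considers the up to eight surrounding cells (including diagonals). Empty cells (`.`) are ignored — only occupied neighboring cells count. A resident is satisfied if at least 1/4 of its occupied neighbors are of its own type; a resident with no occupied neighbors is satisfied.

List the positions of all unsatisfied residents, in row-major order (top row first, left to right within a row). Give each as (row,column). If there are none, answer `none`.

Row 0: (0,0)# 2/3 ✓ · (0,1)# 3/5 ✓ · (0,2)# 2/3 ✓ · (0,4)+ 1/1 ✓
Row 1: (1,0)+ 0/5 ✗ · (1,1)# 5/8 ✓ · (1,2)+ 1/6 ✗ · (1,4)+ 2/3 ✓
Row 2: (2,0)# 4/5 ✓ · (2,1)# 4/8 ✓ · (2,2)+ 2/7 ✓ · (2,3)# 2/7 ✓ · (2,4)+ 1/4 ✓
Row 3: (3,0)# 5/5 ✓ · (3,1)# 5/7 ✓ · (3,2)+ 2/7 ✓ · (3,3)# 2/7 ✓ · (3,4)# 2/5 ✓
Row 4: (4,0)# 3/3 ✓ · (4,1)# 3/4 ✓ · (4,3)+ 2/4 ✓ · (4,4)+ 1/3 ✓

(1,0), (1,2)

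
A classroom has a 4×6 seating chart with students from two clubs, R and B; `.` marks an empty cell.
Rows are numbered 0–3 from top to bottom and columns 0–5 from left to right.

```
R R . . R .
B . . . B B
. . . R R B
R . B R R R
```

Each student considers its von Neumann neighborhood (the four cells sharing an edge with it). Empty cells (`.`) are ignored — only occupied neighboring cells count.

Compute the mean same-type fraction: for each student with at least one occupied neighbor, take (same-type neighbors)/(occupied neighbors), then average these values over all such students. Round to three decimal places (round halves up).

Row 0: (0,0)R 1/2 · (0,1)R 1/1 · (0,4)R 0/1
Row 1: (1,0)B 0/1 · (1,4)B 1/3 · (1,5)B 2/2
Row 2: (2,3)R 2/2 · (2,4)R 2/4 · (2,5)B 1/3
Row 3: (3,0)R — no occupied neighbors · (3,2)B 0/1 · (3,3)R 2/3 · (3,4)R 3/3 · (3,5)R 1/2
Sum over 13 students: 1/2 + 1/1 + 0/1 + 0/1 + 1/3 + 2/2 + 2/2 + 2/4 + 1/3 + 0/1 + 2/3 + 3/3 + 1/2 = 41/6; mean = 41/6 ÷ 13 = 41/78 = 0.525641… → 0.526.

0.526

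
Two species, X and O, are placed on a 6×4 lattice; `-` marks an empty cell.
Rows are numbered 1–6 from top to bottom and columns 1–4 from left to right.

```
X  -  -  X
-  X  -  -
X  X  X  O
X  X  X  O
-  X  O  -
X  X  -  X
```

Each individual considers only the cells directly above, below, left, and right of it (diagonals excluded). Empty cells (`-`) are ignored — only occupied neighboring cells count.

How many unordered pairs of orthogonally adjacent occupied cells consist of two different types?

Scan each occupied cell's neighbors to the right and below so each pair is counted once.
Row 2: X(2,2)–X(3,2)=  → 0/1 unlike.
Row 3: X(3,1)–X(3,2)= X(3,1)–X(4,1)= X(3,2)–X(3,3)= X(3,2)–X(4,2)= X(3,3)–O(3,4)≠ X(3,3)–X(4,3)= O(3,4)–O(4,4)=  → 1/7 unlike.
Row 4: X(4,1)–X(4,2)= X(4,2)–X(4,3)= X(4,2)–X(5,2)= X(4,3)–O(4,4)≠ X(4,3)–O(5,3)≠  → 2/5 unlike.
Row 5: X(5,2)–O(5,3)≠ X(5,2)–X(6,2)=  → 1/2 unlike.
Row 6: X(6,1)–X(6,2)=  → 0/1 unlike.
Total adjacent occupied pairs: 16; unlike-type pairs: 4.

4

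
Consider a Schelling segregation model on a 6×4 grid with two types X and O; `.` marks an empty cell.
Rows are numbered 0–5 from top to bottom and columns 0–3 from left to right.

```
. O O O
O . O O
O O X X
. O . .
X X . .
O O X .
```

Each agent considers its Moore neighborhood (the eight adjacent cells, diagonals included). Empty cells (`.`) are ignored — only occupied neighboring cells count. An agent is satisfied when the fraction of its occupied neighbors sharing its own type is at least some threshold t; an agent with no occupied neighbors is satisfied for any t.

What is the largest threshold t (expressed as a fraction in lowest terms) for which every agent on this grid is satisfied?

Row 0: (0,1)O 3/3 · (0,2)O 4/4 · (0,3)O 3/3
Row 1: (1,0)O 3/3 · (1,2)O 5/7 · (1,3)O 3/5
Row 2: (2,0)O 3/3 · (2,1)O 4/5 · (2,2)X 1/5 · (2,3)X 1/3
Row 3: (3,1)O 2/5
Row 4: (4,0)X 1/4 · (4,1)X 2/5
Row 5: (5,0)O 1/3 · (5,1)O 1/4 · (5,2)X 1/2
The smallest same-type fraction is 1/5 at (2,2), which reduces to 1/5. Any threshold above that leaves this agent unsatisfied.

1/5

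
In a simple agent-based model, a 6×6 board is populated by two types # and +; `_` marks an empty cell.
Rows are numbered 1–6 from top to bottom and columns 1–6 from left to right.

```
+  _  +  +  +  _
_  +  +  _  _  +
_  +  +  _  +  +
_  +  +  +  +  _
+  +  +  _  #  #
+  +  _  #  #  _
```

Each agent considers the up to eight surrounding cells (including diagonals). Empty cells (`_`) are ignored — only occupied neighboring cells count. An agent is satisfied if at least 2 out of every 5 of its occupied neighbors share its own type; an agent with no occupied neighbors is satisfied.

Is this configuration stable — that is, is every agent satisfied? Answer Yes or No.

Yes

(1,1)+ 1/1 ✓
(1,3)+ 3/3 ✓
(1,4)+ 3/3 ✓
(1,5)+ 2/2 ✓
(2,2)+ 5/5 ✓
(2,3)+ 5/5 ✓
(2,6)+ 3/3 ✓
(3,2)+ 5/5 ✓
(3,3)+ 6/6 ✓
(3,5)+ 4/4 ✓
(3,6)+ 3/3 ✓
(4,2)+ 6/6 ✓
(4,3)+ 6/6 ✓
(4,4)+ 5/6 ✓
(4,5)+ 3/5 ✓
(5,1)+ 4/4 ✓
(5,2)+ 6/6 ✓
(5,3)+ 5/6 ✓
(5,5)# 3/5 ✓
(5,6)# 2/3 ✓
(6,1)+ 3/3 ✓
(6,2)+ 4/4 ✓
(6,4)# 2/3 ✓
(6,5)# 3/3 ✓
All meet the threshold, so the configuration is stable.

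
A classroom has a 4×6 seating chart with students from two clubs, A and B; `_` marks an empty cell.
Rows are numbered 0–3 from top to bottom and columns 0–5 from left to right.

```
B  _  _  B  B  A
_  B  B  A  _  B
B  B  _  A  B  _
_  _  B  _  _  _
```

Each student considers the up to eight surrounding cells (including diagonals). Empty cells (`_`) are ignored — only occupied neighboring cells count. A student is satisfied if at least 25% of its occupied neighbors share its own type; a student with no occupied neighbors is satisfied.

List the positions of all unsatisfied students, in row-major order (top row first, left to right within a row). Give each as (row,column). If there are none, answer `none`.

Row 0: (0,0)B 1/1 ✓ · (0,3)B 2/3 ✓ · (0,4)B 2/4 ✓ · (0,5)A 0/2 ✗
Row 1: (1,1)B 4/4 ✓ · (1,2)B 3/5 ✓ · (1,3)A 1/5 ✗ · (1,5)B 2/3 ✓
Row 2: (2,0)B 2/2 ✓ · (2,1)B 4/4 ✓ · (2,3)A 1/4 ✓ · (2,4)B 1/3 ✓
Row 3: (3,2)B 1/2 ✓

(0,5), (1,3)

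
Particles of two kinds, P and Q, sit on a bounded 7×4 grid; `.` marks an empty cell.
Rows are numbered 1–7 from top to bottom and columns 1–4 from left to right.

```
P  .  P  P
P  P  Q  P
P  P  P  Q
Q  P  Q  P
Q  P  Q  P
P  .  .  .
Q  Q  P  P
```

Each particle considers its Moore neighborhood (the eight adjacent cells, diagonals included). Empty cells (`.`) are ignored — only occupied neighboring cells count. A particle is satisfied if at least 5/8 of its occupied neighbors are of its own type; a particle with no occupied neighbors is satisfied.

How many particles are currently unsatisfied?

15

Row 1: (1,1)P 2/2 satisfied · (1,3)P 3/4 satisfied · (1,4)P 2/3 satisfied
Row 2: (2,1)P 4/4 satisfied · (2,2)P 6/7 satisfied · (2,3)Q 1/7 not · (2,4)P 3/5 not
Row 3: (3,1)P 4/5 satisfied · (3,2)P 5/8 satisfied · (3,3)P 5/8 satisfied · (3,4)Q 2/5 not
Row 4: (4,1)Q 1/5 not · (4,2)P 4/8 not · (4,3)Q 2/8 not · (4,4)P 2/5 not
Row 5: (5,1)Q 1/4 not · (5,2)P 2/6 not · (5,3)Q 1/5 not · (5,4)P 1/3 not
Row 6: (6,1)P 1/4 not
Row 7: (7,1)Q 1/2 not · (7,2)Q 1/3 not · (7,3)P 1/2 not · (7,4)P 1/1 satisfied
Unsatisfied: (2,3), (2,4), (3,4), (4,1), (4,2), (4,3), (4,4), (5,1), (5,2), (5,3), (5,4), (6,1), (7,1), (7,2), (7,3) — 15 in total.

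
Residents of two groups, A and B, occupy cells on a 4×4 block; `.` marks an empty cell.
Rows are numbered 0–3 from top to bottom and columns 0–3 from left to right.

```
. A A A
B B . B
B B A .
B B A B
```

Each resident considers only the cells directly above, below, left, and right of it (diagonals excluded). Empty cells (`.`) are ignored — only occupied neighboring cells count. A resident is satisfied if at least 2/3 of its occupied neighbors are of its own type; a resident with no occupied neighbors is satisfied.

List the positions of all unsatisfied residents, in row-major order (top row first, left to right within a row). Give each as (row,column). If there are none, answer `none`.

Row 0: (0,1)A 1/2 ✗ · (0,2)A 2/2 ✓ · (0,3)A 1/2 ✗
Row 1: (1,0)B 2/2 ✓ · (1,1)B 2/3 ✓ · (1,3)B 0/1 ✗
Row 2: (2,0)B 3/3 ✓ · (2,1)B 3/4 ✓ · (2,2)A 1/2 ✗
Row 3: (3,0)B 2/2 ✓ · (3,1)B 2/3 ✓ · (3,2)A 1/3 ✗ · (3,3)B 0/1 ✗

(0,1), (0,3), (1,3), (2,2), (3,2), (3,3)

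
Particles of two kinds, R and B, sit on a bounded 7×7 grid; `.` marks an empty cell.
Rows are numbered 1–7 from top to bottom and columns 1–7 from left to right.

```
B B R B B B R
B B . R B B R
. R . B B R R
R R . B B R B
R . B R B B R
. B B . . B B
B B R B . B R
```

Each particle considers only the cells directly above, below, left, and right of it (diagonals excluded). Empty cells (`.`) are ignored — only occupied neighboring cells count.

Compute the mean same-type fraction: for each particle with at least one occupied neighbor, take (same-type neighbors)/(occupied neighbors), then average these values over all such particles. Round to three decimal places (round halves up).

0.558

Row 1: (1,1)B 2/2 · (1,2)B 2/3 · (1,3)R 0/2 · (1,4)B 1/3 · (1,5)B 3/3 · (1,6)B 2/3 · (1,7)R 1/2
Row 2: (2,1)B 2/2 · (2,2)B 2/3 · (2,4)R 0/3 · (2,5)B 3/4 · (2,6)B 2/4 · (2,7)R 2/3
Row 3: (3,2)R 1/2 · (3,4)B 2/3 · (3,5)B 3/4 · (3,6)R 2/4 · (3,7)R 2/3
Row 4: (4,1)R 2/2 · (4,2)R 2/2 · (4,4)B 2/3 · (4,5)B 3/4 · (4,6)R 1/4 · (4,7)B 0/3
Row 5: (5,1)R 1/1 · (5,3)B 1/2 · (5,4)R 0/3 · (5,5)B 2/3 · (5,6)B 2/4 · (5,7)R 0/3
Row 6: (6,2)B 2/2 · (6,3)B 2/3 · (6,6)B 3/3 · (6,7)B 1/3
Row 7: (7,1)B 1/1 · (7,2)B 2/3 · (7,3)R 0/3 · (7,4)B 0/1 · (7,6)B 1/2 · (7,7)R 0/2
Sum over 40 particles: 2/2 + 2/3 + 0/2 + 1/3 + 3/3 + 2/3 + 1/2 + 2/2 + 2/3 + 0/3 + 3/4 + 2/4 + 2/3 + 1/2 + 2/3 + 3/4 + 2/4 + 2/3 + 2/2 + 2/2 + 2/3 + 3/4 + 1/4 + 0/3 + 1/1 + 1/2 + 0/3 + 2/3 + 2/4 + 0/3 + 2/2 + 2/3 + 3/3 + 1/3 + 1/1 + 2/3 + 0/3 + 0/1 + 1/2 + 0/2 = 67/3; mean = 67/3 ÷ 40 = 67/120 = 0.558333… → 0.558.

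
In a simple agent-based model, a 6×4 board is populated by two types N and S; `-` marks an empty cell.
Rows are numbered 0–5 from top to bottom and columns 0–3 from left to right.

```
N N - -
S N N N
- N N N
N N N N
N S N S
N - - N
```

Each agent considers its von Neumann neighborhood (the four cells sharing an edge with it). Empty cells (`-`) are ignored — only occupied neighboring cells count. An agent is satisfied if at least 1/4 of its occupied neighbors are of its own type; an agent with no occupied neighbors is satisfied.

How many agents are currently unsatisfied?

4

Row 0: (0,0)N 1/2 satisfied · (0,1)N 2/2 satisfied
Row 1: (1,0)S 0/2 not · (1,1)N 3/4 satisfied · (1,2)N 3/3 satisfied · (1,3)N 2/2 satisfied
Row 2: (2,1)N 3/3 satisfied · (2,2)N 4/4 satisfied · (2,3)N 3/3 satisfied
Row 3: (3,0)N 2/2 satisfied · (3,1)N 3/4 satisfied · (3,2)N 4/4 satisfied · (3,3)N 2/3 satisfied
Row 4: (4,0)N 2/3 satisfied · (4,1)S 0/3 not · (4,2)N 1/3 satisfied · (4,3)S 0/3 not
Row 5: (5,0)N 1/1 satisfied · (5,3)N 0/1 not
Unsatisfied: (1,0), (4,1), (4,3), (5,3) — 4 in total.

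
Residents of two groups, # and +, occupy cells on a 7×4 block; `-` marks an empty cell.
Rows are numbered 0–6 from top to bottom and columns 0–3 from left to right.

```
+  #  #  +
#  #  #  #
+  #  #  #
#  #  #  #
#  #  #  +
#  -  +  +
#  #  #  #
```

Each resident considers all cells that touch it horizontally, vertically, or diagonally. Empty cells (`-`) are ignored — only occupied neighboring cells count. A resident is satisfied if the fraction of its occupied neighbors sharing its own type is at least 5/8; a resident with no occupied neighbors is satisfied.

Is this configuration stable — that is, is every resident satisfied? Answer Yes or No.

No

Row 0: (0,0)+ 0/3 ✗ · (0,1)# 4/5 ✓ · (0,2)# 4/5 ✓ · (0,3)+ 0/3 ✗
Row 1: (1,0)# 3/5 ✗ · (1,1)# 6/8 ✓ · (1,2)# 7/8 ✓ · (1,3)# 4/5 ✓
Row 2: (2,0)+ 0/5 ✗ · (2,1)# 7/8 ✓ · (2,2)# 8/8 ✓ · (2,3)# 5/5 ✓
Row 3: (3,0)# 4/5 ✓ · (3,1)# 7/8 ✓ · (3,2)# 7/8 ✓ · (3,3)# 4/5 ✓
Row 4: (4,0)# 4/4 ✓ · (4,1)# 6/7 ✓ · (4,2)# 4/7 ✗ · (4,3)+ 2/5 ✗
Row 5: (5,0)# 4/4 ✓ · (5,2)+ 2/7 ✗ · (5,3)+ 2/5 ✗
Row 6: (6,0)# 2/2 ✓ · (6,1)# 3/4 ✓ · (6,2)# 2/4 ✗ · (6,3)# 1/3 ✗
For instance (0,0) has only 0/3 same-type neighbors, below 5/8.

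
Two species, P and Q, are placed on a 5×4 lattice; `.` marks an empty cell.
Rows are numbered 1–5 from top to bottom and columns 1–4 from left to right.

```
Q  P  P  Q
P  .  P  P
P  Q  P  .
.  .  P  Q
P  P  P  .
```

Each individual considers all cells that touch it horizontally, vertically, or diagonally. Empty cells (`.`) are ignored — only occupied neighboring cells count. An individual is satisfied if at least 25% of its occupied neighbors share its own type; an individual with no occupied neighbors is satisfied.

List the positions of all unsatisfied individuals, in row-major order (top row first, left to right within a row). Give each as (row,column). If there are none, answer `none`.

(1,1)Q 0/2 not
(1,2)P 3/4 satisfied
(1,3)P 3/4 satisfied
(1,4)Q 0/3 not
(2,1)P 2/4 satisfied
(2,3)P 4/6 satisfied
(2,4)P 3/4 satisfied
(3,1)P 1/2 satisfied
(3,2)Q 0/5 not
(3,3)P 3/5 satisfied
(4,3)P 3/5 satisfied
(4,4)Q 0/3 not
(5,1)P 1/1 satisfied
(5,2)P 3/3 satisfied
(5,3)P 2/3 satisfied

(1,1), (1,4), (3,2), (4,4)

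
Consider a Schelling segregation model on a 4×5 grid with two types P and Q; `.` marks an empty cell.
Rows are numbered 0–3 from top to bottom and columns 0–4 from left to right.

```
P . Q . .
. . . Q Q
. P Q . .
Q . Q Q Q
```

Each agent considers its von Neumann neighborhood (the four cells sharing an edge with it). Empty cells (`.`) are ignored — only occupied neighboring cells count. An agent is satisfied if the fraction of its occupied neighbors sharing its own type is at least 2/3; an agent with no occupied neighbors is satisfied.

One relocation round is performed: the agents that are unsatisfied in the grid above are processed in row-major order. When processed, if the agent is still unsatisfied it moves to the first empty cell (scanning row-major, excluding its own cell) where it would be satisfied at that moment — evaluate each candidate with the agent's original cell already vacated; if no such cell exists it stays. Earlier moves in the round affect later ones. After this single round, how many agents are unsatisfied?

Initially unsatisfied (in order): (2,1), (2,2).
  (2,1) → (1,0).
  (2,2): now satisfied by earlier moves; stays.
Resulting grid:
P . Q . .
P . . Q Q
. . Q . .
Q . Q Q Q
All satisfied now.

0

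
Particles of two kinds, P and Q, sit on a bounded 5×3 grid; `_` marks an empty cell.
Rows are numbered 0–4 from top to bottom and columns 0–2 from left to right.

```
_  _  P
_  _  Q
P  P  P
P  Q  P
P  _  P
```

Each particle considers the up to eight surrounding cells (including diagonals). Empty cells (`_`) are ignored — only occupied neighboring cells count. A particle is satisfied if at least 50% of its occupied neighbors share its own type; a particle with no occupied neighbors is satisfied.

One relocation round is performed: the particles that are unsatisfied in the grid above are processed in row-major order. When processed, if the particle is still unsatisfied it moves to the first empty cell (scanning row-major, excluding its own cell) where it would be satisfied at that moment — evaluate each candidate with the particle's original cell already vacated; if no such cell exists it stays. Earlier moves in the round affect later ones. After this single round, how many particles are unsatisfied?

Initially unsatisfied (in order): (0,2), (1,2), (3,1).
  (0,2) → (0,0).
  (1,2) → (0,2).
  (3,1) → (0,1).
Resulting grid:
P Q Q
_ _ _
P P P
P _ P
P _ P
Unsatisfied now: (0,0).

1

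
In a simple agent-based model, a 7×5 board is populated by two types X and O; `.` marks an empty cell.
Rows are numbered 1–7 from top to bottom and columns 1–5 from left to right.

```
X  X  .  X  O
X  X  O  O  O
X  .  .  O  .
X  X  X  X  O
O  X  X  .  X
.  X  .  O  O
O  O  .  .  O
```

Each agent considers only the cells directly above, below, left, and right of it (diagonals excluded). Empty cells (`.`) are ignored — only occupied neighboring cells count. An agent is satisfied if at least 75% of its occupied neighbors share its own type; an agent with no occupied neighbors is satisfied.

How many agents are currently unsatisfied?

13

Row 1: (1,1)X 2/2 ok · (1,2)X 2/2 ok · (1,4)X 0/2 unhappy · (1,5)O 1/2 unhappy
Row 2: (2,1)X 3/3 ok · (2,2)X 2/3 unhappy · (2,3)O 1/2 unhappy · (2,4)O 3/4 ok · (2,5)O 2/2 ok
Row 3: (3,1)X 2/2 ok · (3,4)O 1/2 unhappy
Row 4: (4,1)X 2/3 unhappy · (4,2)X 3/3 ok · (4,3)X 3/3 ok · (4,4)X 1/3 unhappy · (4,5)O 0/2 unhappy
Row 5: (5,1)O 0/2 unhappy · (5,2)X 3/4 ok · (5,3)X 2/2 ok · (5,5)X 0/2 unhappy
Row 6: (6,2)X 1/2 unhappy · (6,4)O 1/1 ok · (6,5)O 2/3 unhappy
Row 7: (7,1)O 1/1 ok · (7,2)O 1/2 unhappy · (7,5)O 1/1 ok
Unsatisfied: (1,4), (1,5), (2,2), (2,3), (3,4), (4,1), (4,4), (4,5), (5,1), (5,5), (6,2), (6,5), (7,2) — 13 in total.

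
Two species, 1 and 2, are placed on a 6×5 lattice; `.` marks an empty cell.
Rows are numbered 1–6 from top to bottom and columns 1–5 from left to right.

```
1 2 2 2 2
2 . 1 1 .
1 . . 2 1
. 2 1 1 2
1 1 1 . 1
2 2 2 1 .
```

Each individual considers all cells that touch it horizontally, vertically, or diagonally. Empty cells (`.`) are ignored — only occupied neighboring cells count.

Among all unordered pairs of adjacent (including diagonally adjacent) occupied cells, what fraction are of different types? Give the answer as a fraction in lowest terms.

Scan each occupied cell's neighbors to the right and below (and the two forward diagonals) so each pair is counted once.
From row 1: 8 unlike of 12 pairs (running 8/12).
From row 2: 3 unlike of 5 pairs (running 11/17).
From row 3: 5 unlike of 7 pairs (running 16/24).
From row 4: 6 unlike of 11 pairs (running 22/35).
From row 5: 7 unlike of 11 pairs (running 29/46).
From row 6: 1 unlike of 3 pairs (running 30/49).
Total adjacent occupied pairs: 49; unlike-type pairs: 30.
30/49 is already in lowest terms.

30/49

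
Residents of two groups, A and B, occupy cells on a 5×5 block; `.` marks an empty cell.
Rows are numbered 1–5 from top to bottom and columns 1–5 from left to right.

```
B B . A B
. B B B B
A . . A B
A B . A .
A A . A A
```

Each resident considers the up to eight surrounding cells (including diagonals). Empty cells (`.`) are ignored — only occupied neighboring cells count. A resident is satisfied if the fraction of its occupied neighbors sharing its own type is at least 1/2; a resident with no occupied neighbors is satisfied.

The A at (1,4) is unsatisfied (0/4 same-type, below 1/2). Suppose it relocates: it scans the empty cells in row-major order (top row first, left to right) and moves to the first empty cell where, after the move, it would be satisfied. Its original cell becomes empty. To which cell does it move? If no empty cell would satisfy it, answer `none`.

(4,3)

Vacating (1,4). Empty cells in order:
  (1,3): 0/4 same-type → still unsatisfied.
  (2,1): 1/4 same-type → still unsatisfied.
  (3,2): 2/5 same-type → still unsatisfied.
  (3,3): 2/6 same-type → still unsatisfied.
  (4,3): 4/5 same-type → satisfied — stop here.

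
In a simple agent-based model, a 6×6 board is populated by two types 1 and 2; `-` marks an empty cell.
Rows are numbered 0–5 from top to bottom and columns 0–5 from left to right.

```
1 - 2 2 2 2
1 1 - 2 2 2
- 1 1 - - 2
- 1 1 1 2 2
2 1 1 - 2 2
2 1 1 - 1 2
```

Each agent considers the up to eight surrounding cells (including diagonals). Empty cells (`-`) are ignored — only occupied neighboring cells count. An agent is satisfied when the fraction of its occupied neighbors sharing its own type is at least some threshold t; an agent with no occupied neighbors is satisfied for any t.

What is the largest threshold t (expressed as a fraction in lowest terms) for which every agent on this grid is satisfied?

Row 0: (0,0)1 2/2 · (0,2)2 2/3 · (0,3)2 4/4 · (0,4)2 5/5 · (0,5)2 3/3
Row 1: (1,0)1 3/3 · (1,1)1 4/5 · (1,3)2 4/5 · (1,4)2 6/6 · (1,5)2 4/4
Row 2: (2,1)1 5/5 · (2,2)1 5/6 · (2,5)2 4/4
Row 3: (3,1)1 5/6 · (3,2)1 6/6 · (3,3)1 3/5 · (3,4)2 4/5 · (3,5)2 4/4
Row 4: (4,0)2 1/4 · (4,1)1 5/7 · (4,2)1 6/6 · (4,4)2 4/6 · (4,5)2 4/5
Row 5: (5,0)2 1/3 · (5,1)1 3/5 · (5,2)1 3/3 · (5,4)1 0/3 · (5,5)2 2/3
The smallest same-type fraction is 0/3 at (5,4), which reduces to 0/1. Any threshold above that leaves this agent unsatisfied.

0/1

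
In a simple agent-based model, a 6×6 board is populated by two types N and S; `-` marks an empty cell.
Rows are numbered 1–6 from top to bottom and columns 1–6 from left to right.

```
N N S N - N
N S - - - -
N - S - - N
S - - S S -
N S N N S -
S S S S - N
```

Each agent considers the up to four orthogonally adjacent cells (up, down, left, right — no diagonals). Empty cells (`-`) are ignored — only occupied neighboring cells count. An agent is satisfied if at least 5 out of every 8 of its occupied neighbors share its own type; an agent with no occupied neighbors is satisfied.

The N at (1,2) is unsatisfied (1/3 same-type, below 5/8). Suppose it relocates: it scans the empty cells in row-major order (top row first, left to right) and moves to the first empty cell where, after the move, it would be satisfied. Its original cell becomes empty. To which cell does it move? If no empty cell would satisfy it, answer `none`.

(1,5)

Vacating (1,2). Empty cells in order:
  (1,5): 2/2 same-type → satisfied — stop here.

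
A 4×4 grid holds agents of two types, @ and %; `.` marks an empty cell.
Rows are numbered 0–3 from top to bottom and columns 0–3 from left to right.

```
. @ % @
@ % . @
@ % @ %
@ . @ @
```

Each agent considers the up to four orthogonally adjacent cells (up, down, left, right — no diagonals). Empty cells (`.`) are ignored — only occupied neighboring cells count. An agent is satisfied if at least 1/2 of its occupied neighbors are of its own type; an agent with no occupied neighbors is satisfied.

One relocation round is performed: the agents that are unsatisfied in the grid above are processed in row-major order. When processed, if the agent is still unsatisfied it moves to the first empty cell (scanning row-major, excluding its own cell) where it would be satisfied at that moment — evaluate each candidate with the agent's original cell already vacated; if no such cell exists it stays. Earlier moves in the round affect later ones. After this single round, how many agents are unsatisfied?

0

Initially unsatisfied (in order): (0,1), (0,2), (1,1), (2,1), (2,2), (2,3).
  (0,1) → (0,0).
  (0,2) → (0,1).
  (1,1): now satisfied by earlier moves; stays.
  (2,1) → (0,2).
  (2,2): now satisfied by earlier moves; stays.
  (2,3) → (1,2).
Resulting grid:
@ % % @
@ % % @
@ . @ .
@ . @ @
All satisfied now.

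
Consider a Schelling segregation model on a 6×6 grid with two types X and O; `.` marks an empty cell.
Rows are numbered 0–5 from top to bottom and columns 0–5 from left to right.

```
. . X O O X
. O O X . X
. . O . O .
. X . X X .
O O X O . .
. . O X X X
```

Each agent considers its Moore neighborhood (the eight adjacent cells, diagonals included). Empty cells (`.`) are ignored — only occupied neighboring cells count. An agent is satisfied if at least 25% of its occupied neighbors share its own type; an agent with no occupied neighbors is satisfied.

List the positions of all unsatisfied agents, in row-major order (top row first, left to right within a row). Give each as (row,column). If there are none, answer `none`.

(1,3), (2,4), (4,3)

(0,2)X 1/4 ✓
(0,3)O 2/4 ✓
(0,4)O 1/4 ✓
(0,5)X 1/2 ✓
(1,1)O 2/3 ✓
(1,2)O 3/5 ✓
(1,3)X 1/6 ✗
(1,5)X 1/3 ✓
(2,2)O 2/5 ✓
(2,4)O 0/4 ✗
(3,1)X 1/4 ✓
(3,3)X 2/5 ✓
(3,4)X 1/3 ✓
(4,0)O 1/2 ✓
(4,1)O 2/4 ✓
(4,2)X 3/6 ✓
(4,3)O 1/6 ✗
(5,2)O 2/4 ✓
(5,3)X 2/4 ✓
(5,4)X 2/3 ✓
(5,5)X 1/1 ✓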